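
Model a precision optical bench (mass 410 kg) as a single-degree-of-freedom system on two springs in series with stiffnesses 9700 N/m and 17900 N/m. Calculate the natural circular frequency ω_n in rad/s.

3.92 rad/s

Series springs: 1/k_eq = 1/9700 + 1/17900 = 0.0001590, so k_eq = 6291 N/m.
ω_n = √(k_eq/m) = √(6291/410) = √15.34 = 3.917 rad/s.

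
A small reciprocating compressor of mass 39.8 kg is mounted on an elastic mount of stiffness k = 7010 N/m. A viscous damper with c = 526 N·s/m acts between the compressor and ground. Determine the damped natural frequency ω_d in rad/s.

ω_n = √(k/m) = √(7010/39.8) = 13.27 rad/s.
Critical damping c_c = 2√(k·m) = 2√(7010 × 39.8) = 1056 N·s/m, so ζ = c/c_c = 526/1056 = 0.4979.
ω_d = ω_n√(1 − ζ²) = 13.27 × √(1 − 0.248) = 11.51 rad/s.

11.5 rad/s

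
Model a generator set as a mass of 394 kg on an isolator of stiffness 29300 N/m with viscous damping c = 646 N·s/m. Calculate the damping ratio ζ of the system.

ω_n = √(k/m) = √(29300/394) = 8.624 rad/s.
Critical damping c_c = 2√(k·m) = 2√(29300 × 394) = 6795 N·s/m, so ζ = c/c_c = 646/6795 = 0.09506.

0.0951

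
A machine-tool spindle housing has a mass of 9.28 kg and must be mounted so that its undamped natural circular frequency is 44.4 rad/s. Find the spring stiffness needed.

18300 N/m

k = m·ω_n² = 9.28 × 44.40² = 9.28 × 1971 = 18290 N/m.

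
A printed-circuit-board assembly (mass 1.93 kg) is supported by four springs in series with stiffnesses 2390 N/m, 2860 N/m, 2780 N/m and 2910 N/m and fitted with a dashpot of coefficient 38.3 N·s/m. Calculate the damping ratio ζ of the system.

0.529

Series springs: 1/k_eq = 1/2390 + 1/2860 + 1/2780 + 1/2910 = 0.001471, so k_eq = 679.6 N/m.
ω_n = √(k_eq/m) = √(679.6/1.93) = 18.77 rad/s.
Critical damping c_c = 2√(k_eq·m) = 2√(679.6 × 1.93) = 72.43 N·s/m, so ζ = c/c_c = 38.3/72.43 = 0.5288.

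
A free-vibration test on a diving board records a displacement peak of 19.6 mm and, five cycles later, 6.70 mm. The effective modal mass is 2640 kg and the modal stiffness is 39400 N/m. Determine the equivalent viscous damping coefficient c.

697 N·s/m

Logarithmic decrement δ = (1/n)·ln(x₀/x_n) = (1/5)·ln(19.6/6.70) = (1/5)·ln(2.925) = 0.2147.
ζ = δ/√(4π² + δ²) = 0.2147/√(39.48 + 0.0461) = 0.2147/6.287 = 0.03415.
c = ζ · 2√(km) = 0.03415 × 2√(39400 × 2640) = 0.03415 × 20400 = 696.5 N·s/m.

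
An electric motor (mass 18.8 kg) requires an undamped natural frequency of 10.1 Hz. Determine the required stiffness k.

75700 N/m

ω_n = 2πf_n = 2π × 10.1 = 63.46 rad/s.
k = m·ω_n² = 18.8 × 63.46² = 18.8 × 4027 = 75710 N/m.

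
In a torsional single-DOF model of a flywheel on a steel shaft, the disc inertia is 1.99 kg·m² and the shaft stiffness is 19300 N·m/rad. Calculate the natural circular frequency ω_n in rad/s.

ω_n = √(k_t/J) = √(19300/1.99) = √9698 = 98.48 rad/s.

98.5 rad/s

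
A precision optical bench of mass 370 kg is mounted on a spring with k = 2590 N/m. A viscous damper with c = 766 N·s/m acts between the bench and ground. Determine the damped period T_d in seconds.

2.58 s

ω_n = √(k/m) = √(2590/370) = 2.646 rad/s.
Critical damping c_c = 2√(k·m) = 2√(2590 × 370) = 1958 N·s/m, so ζ = c/c_c = 766/1958 = 0.3912.
ω_d = ω_n√(1 − ζ²) = 2.646 × √(1 − 0.153) = 2.435 rad/s.
T_d = 2π/ω_d = 2.581 s.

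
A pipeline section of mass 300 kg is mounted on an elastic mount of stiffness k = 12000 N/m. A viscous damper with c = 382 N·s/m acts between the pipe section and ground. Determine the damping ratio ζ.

ω_n = √(k/m) = √(12000/300) = 6.325 rad/s.
Critical damping c_c = 2√(k·m) = 2√(12000 × 300) = 3795 N·s/m, so ζ = c/c_c = 382/3795 = 0.1007.

0.101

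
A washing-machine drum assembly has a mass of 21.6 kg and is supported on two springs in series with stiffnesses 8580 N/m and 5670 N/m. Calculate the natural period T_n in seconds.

Series springs: 1/k_eq = 1/8580 + 1/5670 = 0.0002929, so k_eq = 3414 N/m.
ω_n = √(k_eq/m) = √(3414/21.6) = √158.1 = 12.57 rad/s.
T_n = 2π/ω_n = 6.283/12.57 = 0.4998 s.

0.500 s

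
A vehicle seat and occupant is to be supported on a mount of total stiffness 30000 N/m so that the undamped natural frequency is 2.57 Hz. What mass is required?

115 kg

ω_n = 2πf_n = 2π × 2.57 = 16.15 rad/s.
m = k/ω_n² = 30000/16.15² = 30000/260.8 = 115.1 kg.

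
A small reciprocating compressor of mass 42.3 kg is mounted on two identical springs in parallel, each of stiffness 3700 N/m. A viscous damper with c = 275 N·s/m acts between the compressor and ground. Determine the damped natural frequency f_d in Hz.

2.04 Hz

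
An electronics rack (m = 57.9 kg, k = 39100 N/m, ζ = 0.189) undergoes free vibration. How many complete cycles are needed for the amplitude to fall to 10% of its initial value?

2 cycles

Logarithmic decrement δ = 2πζ/√(1 − ζ²) = 2π × 0.1890/√(1 − 0.0357) = 1.209.
x_n/x₀ = e^(−nδ) ≤ 0.1; take ln: n ≥ ln(1/0.1)/δ = 2.303/1.209 = 1.904.
So 2 complete cycles are required.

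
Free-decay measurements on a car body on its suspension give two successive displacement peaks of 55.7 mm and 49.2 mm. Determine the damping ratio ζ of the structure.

Logarithmic decrement δ = (1/n)·ln(x₀/x_n) = (1/1)·ln(55.7/49.2) = (1/1)·ln(1.132) = 0.1241.
ζ = δ/√(4π² + δ²) = 0.1241/√(39.48 + 0.0154) = 0.1241/6.284 = 0.01975.

0.0197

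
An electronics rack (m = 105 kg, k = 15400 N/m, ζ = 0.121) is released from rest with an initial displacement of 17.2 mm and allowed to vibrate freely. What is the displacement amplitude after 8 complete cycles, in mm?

0.0375 mm

Logarithmic decrement δ = 2πζ/√(1 − ζ²) = 2π × 0.1210/√(1 − 0.0146) = 0.7659.
After n cycles, x_n/x₀ = e^(−nδ), so x_8 = 17.2 × e^(−8 × 0.7659) = 17.2 × 0.002183 = 0.03754 mm.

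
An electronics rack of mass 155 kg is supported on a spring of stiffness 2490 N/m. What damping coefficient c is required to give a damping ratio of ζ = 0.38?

472 N·s/m

c_c = 2√(k·m) = 2√(2490 × 155) = 1242 N·s/m.
c = ζ·c_c = 0.38 × 1242 = 472.1 N·s/m.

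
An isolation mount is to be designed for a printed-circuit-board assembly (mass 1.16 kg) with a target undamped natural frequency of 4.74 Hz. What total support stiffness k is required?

ω_n = 2πf_n = 2π × 4.74 = 29.78 rad/s.
k = m·ω_n² = 1.16 × 29.78² = 1.16 × 887.0 = 1029 N/m.

1030 N/m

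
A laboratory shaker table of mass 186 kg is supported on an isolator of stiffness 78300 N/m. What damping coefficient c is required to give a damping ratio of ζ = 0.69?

c_c = 2√(k·m) = 2√(78300 × 186) = 7633 N·s/m.
c = ζ·c_c = 0.69 × 7633 = 5266 N·s/m.

5270 N·s/m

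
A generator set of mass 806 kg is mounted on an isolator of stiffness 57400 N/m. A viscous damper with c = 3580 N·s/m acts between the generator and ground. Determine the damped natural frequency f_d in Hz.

ω_n = √(k/m) = √(57400/806) = 8.439 rad/s.
Critical damping c_c = 2√(k·m) = 2√(57400 × 806) = 13600 N·s/m, so ζ = c/c_c = 3580/13600 = 0.2632.
ω_d = ω_n√(1 − ζ²) = 8.439 × √(1 − 0.0693) = 8.141 rad/s.
f_d = ω_d/(2π) = 1.296 Hz.

1.30 Hz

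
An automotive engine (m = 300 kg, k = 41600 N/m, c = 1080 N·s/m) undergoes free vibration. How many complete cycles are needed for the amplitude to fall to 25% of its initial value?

ζ = c/(2√(km)) = 1080/(2√(41600 × 300)) = 1080/7065 = 0.1529.
Logarithmic decrement δ = 2πζ/√(1 − ζ²) = 2π × 0.1529/√(1 − 0.0234) = 0.9719.
x_n/x₀ = e^(−nδ) ≤ 0.25; take ln: n ≥ ln(1/0.25)/δ = 1.386/0.9719 = 1.426.
So 2 complete cycles are required.

2 cycles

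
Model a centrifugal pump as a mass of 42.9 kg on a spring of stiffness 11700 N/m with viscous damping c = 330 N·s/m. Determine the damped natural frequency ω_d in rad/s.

16.1 rad/s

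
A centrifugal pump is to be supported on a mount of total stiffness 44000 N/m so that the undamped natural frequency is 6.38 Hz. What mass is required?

ω_n = 2πf_n = 2π × 6.38 = 40.09 rad/s.
m = k/ω_n² = 44000/40.09² = 44000/1607 = 27.38 kg.

27.4 kg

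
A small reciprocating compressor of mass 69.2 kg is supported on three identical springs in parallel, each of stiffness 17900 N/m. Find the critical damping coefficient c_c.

Parallel springs add: k_eq = 3 × 17900 = 53700 N/m.
c_c = 2√(k_eq·m) = 2√(53700 × 69.2) = 2 × 1928 = 3855 N·s/m.

3860 N·s/m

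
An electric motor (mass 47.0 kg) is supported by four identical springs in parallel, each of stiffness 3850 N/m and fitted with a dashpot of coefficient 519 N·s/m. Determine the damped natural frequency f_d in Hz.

2.74 Hz

Parallel springs add: k_eq = 4 × 3850 = 15400 N/m.
ω_n = √(k_eq/m) = √(15400/47.0) = 18.10 rad/s.
Critical damping c_c = 2√(k_eq·m) = 2√(15400 × 47.0) = 1702 N·s/m, so ζ = c/c_c = 519/1702 = 0.3050.
ω_d = ω_n√(1 − ζ²) = 18.10 × √(1 − 0.0930) = 17.24 rad/s.
f_d = ω_d/(2π) = 2.744 Hz.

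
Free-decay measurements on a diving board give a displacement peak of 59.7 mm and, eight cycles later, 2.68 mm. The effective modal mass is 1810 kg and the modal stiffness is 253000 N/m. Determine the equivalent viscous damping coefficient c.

Logarithmic decrement δ = (1/n)·ln(x₀/x_n) = (1/8)·ln(59.7/2.68) = (1/8)·ln(22.28) = 0.3879.
ζ = δ/√(4π² + δ²) = 0.3879/√(39.48 + 0.150) = 0.3879/6.295 = 0.06163.
c = ζ · 2√(km) = 0.06163 × 2√(253000 × 1810) = 0.06163 × 42800 = 2637 N·s/m.

2640 N·s/m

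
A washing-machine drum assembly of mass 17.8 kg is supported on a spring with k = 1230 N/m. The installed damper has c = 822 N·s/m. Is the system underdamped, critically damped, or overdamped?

c_c = 2√(k·m) = 295.9 N·s/m; ζ = c/c_c = 822/295.9 = 2.78.
Since ζ > 1 the system is overdamped.

overdamped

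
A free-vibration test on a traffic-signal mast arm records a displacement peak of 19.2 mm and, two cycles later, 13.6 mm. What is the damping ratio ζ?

Logarithmic decrement δ = (1/n)·ln(x₀/x_n) = (1/2)·ln(19.2/13.6) = (1/2)·ln(1.412) = 0.1724.
ζ = δ/√(4π² + δ²) = 0.1724/√(39.48 + 0.0297) = 0.1724/6.286 = 0.02743.

0.0274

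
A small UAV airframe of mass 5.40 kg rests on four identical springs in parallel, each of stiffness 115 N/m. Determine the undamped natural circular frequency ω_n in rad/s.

9.23 rad/s

Parallel springs add: k_eq = 4 × 115 = 460.0 N/m.
ω_n = √(k_eq/m) = √(460.0/5.40) = √85.19 = 9.230 rad/s.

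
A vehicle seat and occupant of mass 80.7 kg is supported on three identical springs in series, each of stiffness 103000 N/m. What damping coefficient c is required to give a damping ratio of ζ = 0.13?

433 N·s/m

Series springs: 1/k_eq = 3/103000, so k_eq = 103000/3 = 34330 N/m.
c_c = 2√(k_eq·m) = 2√(34330 × 80.7) = 3329 N·s/m.
c = ζ·c_c = 0.13 × 3329 = 432.8 N·s/m.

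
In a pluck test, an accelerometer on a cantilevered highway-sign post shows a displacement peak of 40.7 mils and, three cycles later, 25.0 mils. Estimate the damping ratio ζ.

0.0258

Logarithmic decrement δ = (1/n)·ln(x₀/x_n) = (1/3)·ln(40.7/25.0) = (1/3)·ln(1.628) = 0.1625.
ζ = δ/√(4π² + δ²) = 0.1625/√(39.48 + 0.0264) = 0.1625/6.285 = 0.02585.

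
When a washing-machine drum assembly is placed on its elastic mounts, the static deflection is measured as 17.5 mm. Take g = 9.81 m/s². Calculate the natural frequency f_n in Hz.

ω_n = √(g/δ_st) = √(9.81/0.0175) = √560.6 = 23.68 rad/s.
f_n = ω_n/(2π) = 23.68/6.283 = 3.768 Hz.

3.77 Hz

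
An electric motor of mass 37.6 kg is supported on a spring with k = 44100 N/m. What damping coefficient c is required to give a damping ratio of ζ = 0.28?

721 N·s/m

c_c = 2√(k·m) = 2√(44100 × 37.6) = 2575 N·s/m.
c = ζ·c_c = 0.28 × 2575 = 721.1 N·s/m.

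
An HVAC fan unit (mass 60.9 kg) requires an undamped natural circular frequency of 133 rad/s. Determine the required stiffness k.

1080000 N/m

k = m·ω_n² = 60.9 × 133.0² = 60.9 × 17690 = 1077000 N/m.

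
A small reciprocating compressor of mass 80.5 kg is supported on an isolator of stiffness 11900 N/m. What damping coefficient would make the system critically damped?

1960 N·s/m

c_c = 2√(k·m) = 2√(11900 × 80.5) = 2 × 978.7 = 1957 N·s/m.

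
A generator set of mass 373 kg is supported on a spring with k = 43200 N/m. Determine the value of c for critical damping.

c_c = 2√(k·m) = 2√(43200 × 373) = 2 × 4014 = 8028 N·s/m.

8030 N·s/m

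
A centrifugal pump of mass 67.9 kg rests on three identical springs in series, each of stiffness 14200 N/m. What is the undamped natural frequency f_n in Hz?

Series springs: 1/k_eq = 3/14200, so k_eq = 14200/3 = 4733 N/m.
ω_n = √(k_eq/m) = √(4733/67.9) = √69.71 = 8.349 rad/s.
f_n = ω_n/(2π) = 8.349/6.283 = 1.329 Hz.

1.33 Hz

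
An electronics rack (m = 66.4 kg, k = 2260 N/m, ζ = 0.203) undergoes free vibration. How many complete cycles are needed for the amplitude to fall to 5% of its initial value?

Logarithmic decrement δ = 2πζ/√(1 − ζ²) = 2π × 0.2030/√(1 − 0.0412) = 1.303.
x_n/x₀ = e^(−nδ) ≤ 0.05; take ln: n ≥ ln(1/0.05)/δ = 2.996/1.303 = 2.300.
So 3 complete cycles are required.

3 cycles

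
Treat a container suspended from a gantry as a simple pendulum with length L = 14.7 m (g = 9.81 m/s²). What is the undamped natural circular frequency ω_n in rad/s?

0.817 rad/s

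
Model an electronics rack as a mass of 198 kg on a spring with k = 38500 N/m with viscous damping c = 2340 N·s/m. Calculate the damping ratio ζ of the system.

0.424

ω_n = √(k/m) = √(38500/198) = 13.94 rad/s.
Critical damping c_c = 2√(k·m) = 2√(38500 × 198) = 5522 N·s/m, so ζ = c/c_c = 2340/5522 = 0.4238.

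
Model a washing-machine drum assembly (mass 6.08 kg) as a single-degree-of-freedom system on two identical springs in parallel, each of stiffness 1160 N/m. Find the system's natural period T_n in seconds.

0.322 s

Parallel springs add: k_eq = 2 × 1160 = 2320 N/m.
ω_n = √(k_eq/m) = √(2320/6.08) = √381.6 = 19.53 rad/s.
T_n = 2π/ω_n = 6.283/19.53 = 0.3217 s.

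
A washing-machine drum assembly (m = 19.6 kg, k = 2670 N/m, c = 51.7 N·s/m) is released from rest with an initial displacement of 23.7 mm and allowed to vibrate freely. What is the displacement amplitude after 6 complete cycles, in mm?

0.326 mm

ζ = c/(2√(km)) = 51.7/(2√(2670 × 19.6)) = 51.7/457.5 = 0.1130.
Logarithmic decrement δ = 2πζ/√(1 − ζ²) = 2π × 0.1130/√(1 − 0.0128) = 0.7146.
After n cycles, x_n/x₀ = e^(−nδ), so x_6 = 23.7 × e^(−6 × 0.7146) = 23.7 × 0.01374 = 0.3256 mm.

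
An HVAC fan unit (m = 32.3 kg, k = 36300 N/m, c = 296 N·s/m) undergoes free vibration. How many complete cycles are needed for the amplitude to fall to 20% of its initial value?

2 cycles

ζ = c/(2√(km)) = 296/(2√(36300 × 32.3)) = 296/2166 = 0.1367.
Logarithmic decrement δ = 2πζ/√(1 − ζ²) = 2π × 0.1367/√(1 − 0.0187) = 0.8669.
x_n/x₀ = e^(−nδ) ≤ 0.2; take ln: n ≥ ln(1/0.2)/δ = 1.609/0.8669 = 1.856.
So 2 complete cycles are required.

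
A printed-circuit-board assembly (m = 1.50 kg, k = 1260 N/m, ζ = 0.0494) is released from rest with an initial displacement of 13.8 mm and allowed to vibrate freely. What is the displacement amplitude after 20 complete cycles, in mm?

0.0276 mm

Logarithmic decrement δ = 2πζ/√(1 − ζ²) = 2π × 0.04940/√(1 − 0.00244) = 0.3108.
After n cycles, x_n/x₀ = e^(−nδ), so x_20 = 13.8 × e^(−20 × 0.3108) = 13.8 × 0.001998 = 0.02758 mm.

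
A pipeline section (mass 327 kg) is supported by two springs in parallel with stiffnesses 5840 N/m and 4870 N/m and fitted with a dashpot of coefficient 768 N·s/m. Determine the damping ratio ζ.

0.205

Parallel springs add: k_eq = 5840 + 4870 = 10710 N/m.
ω_n = √(k_eq/m) = √(10710/327) = 5.723 rad/s.
Critical damping c_c = 2√(k_eq·m) = 2√(10710 × 327) = 3743 N·s/m, so ζ = c/c_c = 768/3743 = 0.2052.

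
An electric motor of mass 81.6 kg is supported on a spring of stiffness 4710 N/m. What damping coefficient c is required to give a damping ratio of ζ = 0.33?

409 N·s/m

c_c = 2√(k·m) = 2√(4710 × 81.6) = 1240 N·s/m.
c = ζ·c_c = 0.33 × 1240 = 409.2 N·s/m.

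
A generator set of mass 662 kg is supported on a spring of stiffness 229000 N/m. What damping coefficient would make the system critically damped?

24600 N·s/m

c_c = 2√(k·m) = 2√(229000 × 662) = 2 × 12310 = 24630 N·s/m.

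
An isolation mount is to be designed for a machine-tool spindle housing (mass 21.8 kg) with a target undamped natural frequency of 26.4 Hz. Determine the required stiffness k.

600000 N/m

ω_n = 2πf_n = 2π × 26.4 = 165.9 rad/s.
k = m·ω_n² = 21.8 × 165.9² = 21.8 × 27510 = 599800 N/m.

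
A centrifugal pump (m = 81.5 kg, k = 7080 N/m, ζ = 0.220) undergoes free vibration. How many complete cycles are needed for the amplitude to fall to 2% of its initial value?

Logarithmic decrement δ = 2πζ/√(1 − ζ²) = 2π × 0.2200/√(1 − 0.0484) = 1.417.
x_n/x₀ = e^(−nδ) ≤ 0.02; take ln: n ≥ ln(1/0.02)/δ = 3.912/1.417 = 2.761.
So 3 complete cycles are required.

3 cycles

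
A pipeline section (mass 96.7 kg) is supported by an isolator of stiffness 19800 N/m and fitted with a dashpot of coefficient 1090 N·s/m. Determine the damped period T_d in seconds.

ω_n = √(k/m) = √(19800/96.7) = 14.31 rad/s.
Critical damping c_c = 2√(k·m) = 2√(19800 × 96.7) = 2767 N·s/m, so ζ = c/c_c = 1090/2767 = 0.3939.
ω_d = ω_n√(1 − ζ²) = 14.31 × √(1 − 0.155) = 13.15 rad/s.
T_d = 2π/ω_d = 0.4777 s.

0.478 s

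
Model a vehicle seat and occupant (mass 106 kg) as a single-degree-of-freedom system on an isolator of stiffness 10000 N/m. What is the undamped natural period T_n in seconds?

0.647 s

ω_n = √(k/m) = √(10000/106) = √94.34 = 9.713 rad/s.
T_n = 2π/ω_n = 6.283/9.713 = 0.6469 s.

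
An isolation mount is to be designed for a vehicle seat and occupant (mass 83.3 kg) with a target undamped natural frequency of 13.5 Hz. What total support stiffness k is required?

599000 N/m

ω_n = 2πf_n = 2π × 13.5 = 84.82 rad/s.
k = m·ω_n² = 83.3 × 84.82² = 83.3 × 7195 = 599300 N/m.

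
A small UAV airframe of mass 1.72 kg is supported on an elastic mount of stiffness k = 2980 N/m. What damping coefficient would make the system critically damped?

c_c = 2√(k·m) = 2√(2980 × 1.72) = 2 × 71.59 = 143.2 N·s/m.

143 N·s/m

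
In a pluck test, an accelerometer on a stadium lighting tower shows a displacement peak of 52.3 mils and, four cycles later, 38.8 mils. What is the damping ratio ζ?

0.0119

Logarithmic decrement δ = (1/n)·ln(x₀/x_n) = (1/4)·ln(52.3/38.8) = (1/4)·ln(1.348) = 0.07464.
ζ = δ/√(4π² + δ²) = 0.07464/√(39.48 + 0.00557) = 0.07464/6.284 = 0.01188.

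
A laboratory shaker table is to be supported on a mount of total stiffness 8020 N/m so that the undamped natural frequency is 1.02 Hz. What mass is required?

195 kg

ω_n = 2πf_n = 2π × 1.02 = 6.409 rad/s.
m = k/ω_n² = 8020/6.409² = 8020/41.07 = 195.3 kg.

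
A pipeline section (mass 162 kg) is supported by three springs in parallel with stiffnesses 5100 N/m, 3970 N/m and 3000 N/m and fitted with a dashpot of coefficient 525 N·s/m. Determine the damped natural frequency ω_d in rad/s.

8.48 rad/s

Parallel springs add: k_eq = 5100 + 3970 + 3000 = 12070 N/m.
ω_n = √(k_eq/m) = √(12070/162) = 8.632 rad/s.
Critical damping c_c = 2√(k_eq·m) = 2√(12070 × 162) = 2797 N·s/m, so ζ = c/c_c = 525/2797 = 0.1877.
ω_d = ω_n√(1 − ζ²) = 8.632 × √(1 − 0.0352) = 8.478 rad/s.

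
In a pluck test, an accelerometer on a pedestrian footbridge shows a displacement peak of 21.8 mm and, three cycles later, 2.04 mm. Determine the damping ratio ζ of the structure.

Logarithmic decrement δ = (1/n)·ln(x₀/x_n) = (1/3)·ln(21.8/2.04) = (1/3)·ln(10.69) = 0.7897.
ζ = δ/√(4π² + δ²) = 0.7897/√(39.48 + 0.624) = 0.7897/6.333 = 0.1247.

0.125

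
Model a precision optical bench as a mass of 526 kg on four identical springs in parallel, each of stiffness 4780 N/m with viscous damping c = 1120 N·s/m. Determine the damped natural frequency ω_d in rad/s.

5.93 rad/s

Parallel springs add: k_eq = 4 × 4780 = 19120 N/m.
ω_n = √(k_eq/m) = √(19120/526) = 6.029 rad/s.
Critical damping c_c = 2√(k_eq·m) = 2√(19120 × 526) = 6343 N·s/m, so ζ = c/c_c = 1120/6343 = 0.1766.
ω_d = ω_n√(1 − ζ²) = 6.029 × √(1 − 0.0312) = 5.934 rad/s.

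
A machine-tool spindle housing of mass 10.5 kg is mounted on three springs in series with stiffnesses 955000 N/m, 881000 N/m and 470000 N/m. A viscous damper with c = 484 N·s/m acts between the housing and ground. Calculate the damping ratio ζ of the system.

0.155

Series springs: 1/k_eq = 1/955000 + 1/881000 + 1/470000 = 4.310×10^-6, so k_eq = 232000 N/m.
ω_n = √(k_eq/m) = √(232000/10.5) = 148.7 rad/s.
Critical damping c_c = 2√(k_eq·m) = 2√(232000 × 10.5) = 3122 N·s/m, so ζ = c/c_c = 484/3122 = 0.1550.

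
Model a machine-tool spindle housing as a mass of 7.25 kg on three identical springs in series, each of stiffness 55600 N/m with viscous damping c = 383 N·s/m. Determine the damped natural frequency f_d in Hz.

6.86 Hz

Series springs: 1/k_eq = 3/55600, so k_eq = 55600/3 = 18530 N/m.
ω_n = √(k_eq/m) = √(18530/7.25) = 50.56 rad/s.
Critical damping c_c = 2√(k_eq·m) = 2√(18530 × 7.25) = 733.1 N·s/m, so ζ = c/c_c = 383/733.1 = 0.5224.
ω_d = ω_n√(1 − ζ²) = 50.56 × √(1 − 0.273) = 43.11 rad/s.
f_d = ω_d/(2π) = 6.861 Hz.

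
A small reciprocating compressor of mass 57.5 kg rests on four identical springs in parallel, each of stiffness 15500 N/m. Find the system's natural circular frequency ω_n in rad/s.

32.8 rad/s

Parallel springs add: k_eq = 4 × 15500 = 62000 N/m.
ω_n = √(k_eq/m) = √(62000/57.5) = √1078 = 32.84 rad/s.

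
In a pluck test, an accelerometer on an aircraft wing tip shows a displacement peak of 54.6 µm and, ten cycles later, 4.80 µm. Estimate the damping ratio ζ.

Logarithmic decrement δ = (1/n)·ln(x₀/x_n) = (1/10)·ln(54.6/4.80) = (1/10)·ln(11.38) = 0.2431.
ζ = δ/√(4π² + δ²) = 0.2431/√(39.48 + 0.0591) = 0.2431/6.288 = 0.03867.

0.0387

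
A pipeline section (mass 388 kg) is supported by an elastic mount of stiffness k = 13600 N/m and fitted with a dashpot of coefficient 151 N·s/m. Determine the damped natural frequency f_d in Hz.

0.942 Hz

ω_n = √(k/m) = √(13600/388) = 5.920 rad/s.
Critical damping c_c = 2√(k·m) = 2√(13600 × 388) = 4594 N·s/m, so ζ = c/c_c = 151/4594 = 0.03287.
ω_d = ω_n√(1 − ζ²) = 5.920 × √(1 − 0.00108) = 5.917 rad/s.
f_d = ω_d/(2π) = 0.9418 Hz.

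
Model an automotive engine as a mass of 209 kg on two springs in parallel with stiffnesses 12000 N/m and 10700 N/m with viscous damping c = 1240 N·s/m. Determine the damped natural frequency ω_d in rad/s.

9.99 rad/s

Parallel springs add: k_eq = 12000 + 10700 = 22700 N/m.
ω_n = √(k_eq/m) = √(22700/209) = 10.42 rad/s.
Critical damping c_c = 2√(k_eq·m) = 2√(22700 × 209) = 4356 N·s/m, so ζ = c/c_c = 1240/4356 = 0.2846.
ω_d = ω_n√(1 − ζ²) = 10.42 × √(1 − 0.0810) = 9.991 rad/s.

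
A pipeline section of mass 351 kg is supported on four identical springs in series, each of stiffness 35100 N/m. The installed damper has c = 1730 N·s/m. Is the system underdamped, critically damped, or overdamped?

Series springs: 1/k_eq = 4/35100, so k_eq = 35100/4 = 8775 N/m.
c_c = 2√(k_eq·m) = 3510 N·s/m; ζ = c/c_c = 1730/3510 = 0.493.
Since ζ < 1 the system is underdamped.

underdamped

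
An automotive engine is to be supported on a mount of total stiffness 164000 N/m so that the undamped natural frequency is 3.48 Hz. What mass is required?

ω_n = 2πf_n = 2π × 3.48 = 21.87 rad/s.
m = k/ω_n² = 164000/21.87² = 164000/478.1 = 343.0 kg.

343 kg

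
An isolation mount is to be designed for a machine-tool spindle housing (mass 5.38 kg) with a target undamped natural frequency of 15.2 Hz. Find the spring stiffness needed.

ω_n = 2πf_n = 2π × 15.2 = 95.50 rad/s.
k = m·ω_n² = 5.38 × 95.50² = 5.38 × 9121 = 49070 N/m.

49100 N/m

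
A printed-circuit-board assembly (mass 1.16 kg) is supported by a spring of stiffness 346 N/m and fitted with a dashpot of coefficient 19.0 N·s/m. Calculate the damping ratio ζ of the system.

ω_n = √(k/m) = √(346.0/1.16) = 17.27 rad/s.
Critical damping c_c = 2√(k·m) = 2√(346.0 × 1.16) = 40.07 N·s/m, so ζ = c/c_c = 19.0/40.07 = 0.4742.

0.474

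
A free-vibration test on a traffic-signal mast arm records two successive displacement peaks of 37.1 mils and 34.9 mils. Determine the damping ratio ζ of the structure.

Logarithmic decrement δ = (1/n)·ln(x₀/x_n) = (1/1)·ln(37.1/34.9) = (1/1)·ln(1.063) = 0.06113.
ζ = δ/√(4π² + δ²) = 0.06113/√(39.48 + 0.00374) = 0.06113/6.283 = 0.009729.

0.00973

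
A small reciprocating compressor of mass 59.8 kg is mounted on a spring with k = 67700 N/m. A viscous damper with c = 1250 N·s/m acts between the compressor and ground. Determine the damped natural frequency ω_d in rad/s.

ω_n = √(k/m) = √(67700/59.8) = 33.65 rad/s.
Critical damping c_c = 2√(k·m) = 2√(67700 × 59.8) = 4024 N·s/m, so ζ = c/c_c = 1250/4024 = 0.3106.
ω_d = ω_n√(1 − ζ²) = 33.65 × √(1 − 0.0965) = 31.98 rad/s.

32.0 rad/s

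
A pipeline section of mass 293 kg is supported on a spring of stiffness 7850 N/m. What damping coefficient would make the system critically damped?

3030 N·s/m

c_c = 2√(k·m) = 2√(7850 × 293) = 2 × 1517 = 3033 N·s/m.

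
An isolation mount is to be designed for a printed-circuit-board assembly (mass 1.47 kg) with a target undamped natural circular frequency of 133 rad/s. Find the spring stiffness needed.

26000 N/m

k = m·ω_n² = 1.47 × 133.0² = 1.47 × 17690 = 26000 N/m.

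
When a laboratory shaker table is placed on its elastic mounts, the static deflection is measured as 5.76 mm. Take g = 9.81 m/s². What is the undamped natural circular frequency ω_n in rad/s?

ω_n = √(g/δ_st) = √(9.81/0.00576) = √1703 = 41.27 rad/s.

41.3 rad/s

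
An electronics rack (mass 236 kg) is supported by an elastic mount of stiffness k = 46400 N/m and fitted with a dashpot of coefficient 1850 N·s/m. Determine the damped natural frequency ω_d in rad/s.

13.5 rad/s

ω_n = √(k/m) = √(46400/236) = 14.02 rad/s.
Critical damping c_c = 2√(k·m) = 2√(46400 × 236) = 6618 N·s/m, so ζ = c/c_c = 1850/6618 = 0.2795.
ω_d = ω_n√(1 − ζ²) = 14.02 × √(1 − 0.0781) = 13.46 rad/s.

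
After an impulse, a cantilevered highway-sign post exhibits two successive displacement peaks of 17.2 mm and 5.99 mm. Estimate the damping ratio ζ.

Logarithmic decrement δ = (1/n)·ln(x₀/x_n) = (1/1)·ln(17.2/5.99) = (1/1)·ln(2.871) = 1.055.
ζ = δ/√(4π² + δ²) = 1.055/√(39.48 + 1.11) = 1.055/6.371 = 0.1656.

0.166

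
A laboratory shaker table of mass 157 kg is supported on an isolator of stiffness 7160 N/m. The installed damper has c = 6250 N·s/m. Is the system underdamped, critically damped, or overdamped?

overdamped

c_c = 2√(k·m) = 2120 N·s/m; ζ = c/c_c = 6250/2120 = 2.95.
Since ζ > 1 the system is overdamped.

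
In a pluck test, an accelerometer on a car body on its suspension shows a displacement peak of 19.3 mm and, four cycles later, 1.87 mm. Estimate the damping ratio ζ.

Logarithmic decrement δ = (1/n)·ln(x₀/x_n) = (1/4)·ln(19.3/1.87) = (1/4)·ln(10.32) = 0.5835.
ζ = δ/√(4π² + δ²) = 0.5835/√(39.48 + 0.341) = 0.5835/6.310 = 0.09248.

0.0925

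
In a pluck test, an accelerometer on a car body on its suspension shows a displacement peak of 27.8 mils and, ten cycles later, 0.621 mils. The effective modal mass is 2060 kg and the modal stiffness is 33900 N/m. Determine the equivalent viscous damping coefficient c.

1010 N·s/m

Logarithmic decrement δ = (1/n)·ln(x₀/x_n) = (1/10)·ln(27.8/0.621) = (1/10)·ln(44.77) = 0.3801.
ζ = δ/√(4π² + δ²) = 0.3801/√(39.48 + 0.145) = 0.3801/6.295 = 0.06039.
c = ζ · 2√(km) = 0.06039 × 2√(33900 × 2060) = 0.06039 × 16710 = 1009 N·s/m.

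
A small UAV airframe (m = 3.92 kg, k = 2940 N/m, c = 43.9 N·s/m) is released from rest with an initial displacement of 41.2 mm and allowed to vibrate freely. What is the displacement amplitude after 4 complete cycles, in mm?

0.216 mm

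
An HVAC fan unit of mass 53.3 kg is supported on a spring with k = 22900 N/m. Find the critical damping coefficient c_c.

c_c = 2√(k·m) = 2√(22900 × 53.3) = 2 × 1105 = 2210 N·s/m.

2210 N·s/m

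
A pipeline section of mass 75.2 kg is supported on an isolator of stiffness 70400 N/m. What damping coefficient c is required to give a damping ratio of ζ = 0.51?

2350 N·s/m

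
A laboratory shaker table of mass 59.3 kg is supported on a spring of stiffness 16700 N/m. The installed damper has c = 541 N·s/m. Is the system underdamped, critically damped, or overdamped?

c_c = 2√(k·m) = 1990 N·s/m; ζ = c/c_c = 541/1990 = 0.272.
Since ζ < 1 the system is underdamped.

underdamped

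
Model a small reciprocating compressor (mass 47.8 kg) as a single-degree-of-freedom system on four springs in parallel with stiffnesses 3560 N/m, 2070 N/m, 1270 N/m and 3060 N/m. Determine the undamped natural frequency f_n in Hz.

2.30 Hz

Parallel springs add: k_eq = 3560 + 2070 + 1270 + 3060 = 9960 N/m.
ω_n = √(k_eq/m) = √(9960/47.8) = √208.4 = 14.43 rad/s.
f_n = ω_n/(2π) = 14.43/6.283 = 2.297 Hz.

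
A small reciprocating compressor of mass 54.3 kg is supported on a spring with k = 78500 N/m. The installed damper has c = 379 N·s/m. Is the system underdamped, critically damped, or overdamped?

c_c = 2√(k·m) = 4129 N·s/m; ζ = c/c_c = 379/4129 = 0.0918.
Since ζ < 1 the system is underdamped.

underdamped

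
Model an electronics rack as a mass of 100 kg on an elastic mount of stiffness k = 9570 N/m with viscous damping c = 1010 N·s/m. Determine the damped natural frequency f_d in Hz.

ω_n = √(k/m) = √(9570/100) = 9.783 rad/s.
Critical damping c_c = 2√(k·m) = 2√(9570 × 100) = 1957 N·s/m, so ζ = c/c_c = 1010/1957 = 0.5162.
ω_d = ω_n√(1 − ζ²) = 9.783 × √(1 − 0.266) = 8.378 rad/s.
f_d = ω_d/(2π) = 1.333 Hz.

1.33 Hz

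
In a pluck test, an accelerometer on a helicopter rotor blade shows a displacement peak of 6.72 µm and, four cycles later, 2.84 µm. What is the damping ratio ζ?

0.0342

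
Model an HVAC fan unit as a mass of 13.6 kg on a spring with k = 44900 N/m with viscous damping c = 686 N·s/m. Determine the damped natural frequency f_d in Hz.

ω_n = √(k/m) = √(44900/13.6) = 57.46 rad/s.
Critical damping c_c = 2√(k·m) = 2√(44900 × 13.6) = 1563 N·s/m, so ζ = c/c_c = 686/1563 = 0.4389.
ω_d = ω_n√(1 − ζ²) = 57.46 × √(1 − 0.193) = 51.63 rad/s.
f_d = ω_d/(2π) = 8.217 Hz.

8.22 Hz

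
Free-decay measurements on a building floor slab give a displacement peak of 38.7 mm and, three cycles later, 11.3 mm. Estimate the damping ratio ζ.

0.0652

Logarithmic decrement δ = (1/n)·ln(x₀/x_n) = (1/3)·ln(38.7/11.3) = (1/3)·ln(3.425) = 0.4103.
ζ = δ/√(4π² + δ²) = 0.4103/√(39.48 + 0.168) = 0.4103/6.297 = 0.06517.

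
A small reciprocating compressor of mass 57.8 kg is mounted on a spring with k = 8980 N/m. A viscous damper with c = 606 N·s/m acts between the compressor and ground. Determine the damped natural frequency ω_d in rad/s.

11.3 rad/s

ω_n = √(k/m) = √(8980/57.8) = 12.46 rad/s.
Critical damping c_c = 2√(k·m) = 2√(8980 × 57.8) = 1441 N·s/m, so ζ = c/c_c = 606/1441 = 0.4206.
ω_d = ω_n√(1 − ζ²) = 12.46 × √(1 − 0.177) = 11.31 rad/s.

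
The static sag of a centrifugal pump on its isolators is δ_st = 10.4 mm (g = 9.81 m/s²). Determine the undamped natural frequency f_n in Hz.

ω_n = √(g/δ_st) = √(9.81/0.0104) = √943.3 = 30.71 rad/s.
f_n = ω_n/(2π) = 30.71/6.283 = 4.888 Hz.

4.89 Hz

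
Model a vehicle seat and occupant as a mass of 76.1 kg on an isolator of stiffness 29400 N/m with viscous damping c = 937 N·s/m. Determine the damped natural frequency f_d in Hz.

2.97 Hz

ω_n = √(k/m) = √(29400/76.1) = 19.66 rad/s.
Critical damping c_c = 2√(k·m) = 2√(29400 × 76.1) = 2992 N·s/m, so ζ = c/c_c = 937/2992 = 0.3132.
ω_d = ω_n√(1 − ζ²) = 19.66 × √(1 − 0.0981) = 18.67 rad/s.
f_d = ω_d/(2π) = 2.971 Hz.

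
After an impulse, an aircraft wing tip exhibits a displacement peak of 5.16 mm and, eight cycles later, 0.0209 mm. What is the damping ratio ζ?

0.109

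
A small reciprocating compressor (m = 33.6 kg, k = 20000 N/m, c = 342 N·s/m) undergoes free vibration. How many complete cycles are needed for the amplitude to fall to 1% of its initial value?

4 cycles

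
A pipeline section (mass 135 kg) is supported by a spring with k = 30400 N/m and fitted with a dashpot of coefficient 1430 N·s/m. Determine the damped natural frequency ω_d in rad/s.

14.0 rad/s

ω_n = √(k/m) = √(30400/135) = 15.01 rad/s.
Critical damping c_c = 2√(k·m) = 2√(30400 × 135) = 4052 N·s/m, so ζ = c/c_c = 1430/4052 = 0.3529.
ω_d = ω_n√(1 − ζ²) = 15.01 × √(1 − 0.125) = 14.04 rad/s.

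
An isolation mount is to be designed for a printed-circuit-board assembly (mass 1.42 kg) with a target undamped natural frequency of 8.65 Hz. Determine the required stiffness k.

4190 N/m

ω_n = 2πf_n = 2π × 8.65 = 54.35 rad/s.
k = m·ω_n² = 1.42 × 54.35² = 1.42 × 2954 = 4195 N/m.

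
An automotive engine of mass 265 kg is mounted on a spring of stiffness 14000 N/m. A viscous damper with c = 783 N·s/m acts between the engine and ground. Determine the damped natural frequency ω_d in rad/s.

7.12 rad/s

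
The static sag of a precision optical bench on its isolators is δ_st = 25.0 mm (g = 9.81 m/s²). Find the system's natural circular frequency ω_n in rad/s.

ω_n = √(g/δ_st) = √(9.81/0.0250) = √392.4 = 19.81 rad/s.

19.8 rad/s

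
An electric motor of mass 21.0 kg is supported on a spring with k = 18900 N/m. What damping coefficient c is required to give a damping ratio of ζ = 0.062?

78.1 N·s/m

c_c = 2√(k·m) = 2√(18900 × 21.0) = 1260 N·s/m.
c = ζ·c_c = 0.062 × 1260 = 78.12 N·s/m.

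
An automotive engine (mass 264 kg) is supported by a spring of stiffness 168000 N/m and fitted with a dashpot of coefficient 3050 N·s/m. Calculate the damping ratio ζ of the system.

ω_n = √(k/m) = √(168000/264) = 25.23 rad/s.
Critical damping c_c = 2√(k·m) = 2√(168000 × 264) = 13320 N·s/m, so ζ = c/c_c = 3050/13320 = 0.2290.

0.229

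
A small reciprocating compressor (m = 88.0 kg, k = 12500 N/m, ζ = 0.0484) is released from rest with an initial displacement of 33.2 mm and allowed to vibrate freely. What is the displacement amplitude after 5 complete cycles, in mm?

7.24 mm

Logarithmic decrement δ = 2πζ/√(1 − ζ²) = 2π × 0.04840/√(1 − 0.00234) = 0.3045.
After n cycles, x_n/x₀ = e^(−nδ), so x_5 = 33.2 × e^(−5 × 0.3045) = 33.2 × 0.2182 = 7.244 mm.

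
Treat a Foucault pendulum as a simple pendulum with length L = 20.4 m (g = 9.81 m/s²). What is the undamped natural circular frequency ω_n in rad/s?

0.693 rad/s

For a simple pendulum ω_n = √(g/L) = √(9.81/20.4) = √0.4809 = 0.6935 rad/s.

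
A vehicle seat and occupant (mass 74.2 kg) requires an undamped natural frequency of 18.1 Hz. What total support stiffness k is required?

ω_n = 2πf_n = 2π × 18.1 = 113.7 rad/s.
k = m·ω_n² = 74.2 × 113.7² = 74.2 × 12930 = 959700 N/m.

960000 N/m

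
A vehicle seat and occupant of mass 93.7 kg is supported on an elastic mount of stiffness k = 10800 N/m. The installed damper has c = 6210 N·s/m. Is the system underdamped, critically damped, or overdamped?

c_c = 2√(k·m) = 2012 N·s/m; ζ = c/c_c = 6210/2012 = 3.09.
Since ζ > 1 the system is overdamped.

overdamped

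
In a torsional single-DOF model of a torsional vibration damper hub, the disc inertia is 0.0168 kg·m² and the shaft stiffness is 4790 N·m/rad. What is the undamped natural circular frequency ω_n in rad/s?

ω_n = √(k_t/J) = √(4790/0.0168) = √285100 = 534.0 rad/s.

534 rad/s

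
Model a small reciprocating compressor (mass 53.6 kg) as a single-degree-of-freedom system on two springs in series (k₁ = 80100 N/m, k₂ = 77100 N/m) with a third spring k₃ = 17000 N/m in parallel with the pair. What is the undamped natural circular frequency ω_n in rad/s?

Series pair: k_s = k₁k₂/(k₁+k₂) = (80100)(77100)/(80100 + 77100) = 39290 N/m. In parallel with k₃: k_eq = 39290 + 17000 = 56290 N/m.
ω_n = √(k_eq/m) = √(56290/53.6) = √1050 = 32.41 rad/s.

32.4 rad/s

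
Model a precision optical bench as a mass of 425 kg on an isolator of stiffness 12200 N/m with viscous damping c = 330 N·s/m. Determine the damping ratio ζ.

ω_n = √(k/m) = √(12200/425) = 5.358 rad/s.
Critical damping c_c = 2√(k·m) = 2√(12200 × 425) = 4554 N·s/m, so ζ = c/c_c = 330/4554 = 0.07246.

0.0725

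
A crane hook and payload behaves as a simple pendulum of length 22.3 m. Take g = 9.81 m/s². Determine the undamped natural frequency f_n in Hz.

0.106 Hz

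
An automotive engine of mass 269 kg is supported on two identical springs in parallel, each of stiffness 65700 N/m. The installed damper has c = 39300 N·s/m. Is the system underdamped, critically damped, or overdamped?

Parallel springs add: k_eq = 2 × 65700 = 131400 N/m.
c_c = 2√(k_eq·m) = 11890 N·s/m; ζ = c/c_c = 39300/11890 = 3.31.
Since ζ > 1 the system is overdamped.

overdamped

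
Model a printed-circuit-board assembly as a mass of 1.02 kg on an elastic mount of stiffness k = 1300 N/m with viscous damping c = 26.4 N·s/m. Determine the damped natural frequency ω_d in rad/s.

33.3 rad/s

ω_n = √(k/m) = √(1300/1.02) = 35.70 rad/s.
Critical damping c_c = 2√(k·m) = 2√(1300 × 1.02) = 72.83 N·s/m, so ζ = c/c_c = 26.4/72.83 = 0.3625.
ω_d = ω_n√(1 − ζ²) = 35.70 × √(1 − 0.131) = 33.27 rad/s.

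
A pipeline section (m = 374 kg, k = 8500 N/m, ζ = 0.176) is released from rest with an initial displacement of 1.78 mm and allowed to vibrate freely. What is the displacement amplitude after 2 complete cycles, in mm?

0.188 mm

Logarithmic decrement δ = 2πζ/√(1 − ζ²) = 2π × 0.1760/√(1 − 0.0310) = 1.123.
After n cycles, x_n/x₀ = e^(−nδ), so x_2 = 1.78 × e^(−2 × 1.123) = 1.78 × 0.1057 = 0.1882 mm.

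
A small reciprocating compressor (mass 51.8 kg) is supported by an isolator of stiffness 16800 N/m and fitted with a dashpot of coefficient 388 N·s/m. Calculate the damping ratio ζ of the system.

0.208

ω_n = √(k/m) = √(16800/51.8) = 18.01 rad/s.
Critical damping c_c = 2√(k·m) = 2√(16800 × 51.8) = 1866 N·s/m, so ζ = c/c_c = 388/1866 = 0.2080.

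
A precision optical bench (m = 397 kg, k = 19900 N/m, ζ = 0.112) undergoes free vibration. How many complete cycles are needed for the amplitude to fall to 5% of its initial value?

5 cycles

Logarithmic decrement δ = 2πζ/√(1 − ζ²) = 2π × 0.1120/√(1 − 0.0125) = 0.7082.
x_n/x₀ = e^(−nδ) ≤ 0.05; take ln: n ≥ ln(1/0.05)/δ = 2.996/0.7082 = 4.230.
So 5 complete cycles are required.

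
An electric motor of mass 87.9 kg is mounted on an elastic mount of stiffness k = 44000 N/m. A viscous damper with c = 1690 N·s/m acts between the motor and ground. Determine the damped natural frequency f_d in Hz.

ω_n = √(k/m) = √(44000/87.9) = 22.37 rad/s.
Critical damping c_c = 2√(k·m) = 2√(44000 × 87.9) = 3933 N·s/m, so ζ = c/c_c = 1690/3933 = 0.4297.
ω_d = ω_n√(1 − ζ²) = 22.37 × √(1 − 0.185) = 20.20 rad/s.
f_d = ω_d/(2π) = 3.215 Hz.

3.22 Hz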